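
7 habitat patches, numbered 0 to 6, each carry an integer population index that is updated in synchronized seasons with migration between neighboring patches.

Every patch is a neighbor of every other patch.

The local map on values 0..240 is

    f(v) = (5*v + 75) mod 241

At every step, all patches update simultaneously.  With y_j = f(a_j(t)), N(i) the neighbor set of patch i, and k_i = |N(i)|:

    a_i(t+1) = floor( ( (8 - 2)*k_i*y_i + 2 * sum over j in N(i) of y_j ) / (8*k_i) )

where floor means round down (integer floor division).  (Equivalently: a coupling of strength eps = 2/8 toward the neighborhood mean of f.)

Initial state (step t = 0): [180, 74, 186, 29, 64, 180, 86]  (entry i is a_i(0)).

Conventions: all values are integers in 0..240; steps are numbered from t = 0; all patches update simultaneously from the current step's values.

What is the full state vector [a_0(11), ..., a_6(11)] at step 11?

Simulating step by step:
t=0: [180, 74, 186, 29, 64, 180, 86]
t=1: [35, 172, 56, 183, 136, 35, 43]
t=2: [25, 168, 99, 37, 41, 25, 53]
t=3: [176, 170, 97, 48, 62, 176, 105]
t=4: [209, 188, 100, 97, 147, 209, 128]
t=5: [146, 71, 101, 90, 97, 146, 200]
t=6: [86, 162, 97, 58, 83, 86, 107]
t=7: [39, 137, 78, 110, 28, 39, 113]
t=8: [55, 61, 193, 136, 187, 55, 146]
t=9: [101, 123, 78, 47, 57, 101, 82]
t=10: [103, 181, 192, 83, 118, 103, 36]
t=11: [97, 32, 71, 26, 150, 97, 31]

Answer: [97, 32, 71, 26, 150, 97, 31]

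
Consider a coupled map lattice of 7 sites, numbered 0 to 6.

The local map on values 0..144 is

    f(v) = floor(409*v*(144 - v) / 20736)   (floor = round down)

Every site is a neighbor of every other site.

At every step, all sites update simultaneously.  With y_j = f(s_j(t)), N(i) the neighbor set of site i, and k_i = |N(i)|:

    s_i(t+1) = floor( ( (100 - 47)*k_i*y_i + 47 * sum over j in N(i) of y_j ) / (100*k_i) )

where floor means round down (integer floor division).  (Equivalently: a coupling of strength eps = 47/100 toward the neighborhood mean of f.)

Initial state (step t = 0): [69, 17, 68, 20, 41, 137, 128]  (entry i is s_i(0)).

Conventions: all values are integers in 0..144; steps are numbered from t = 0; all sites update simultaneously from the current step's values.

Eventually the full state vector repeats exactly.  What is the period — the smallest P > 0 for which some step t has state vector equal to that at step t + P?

Answer: 2
Key observation: The state at step 5, [91, 91, 91, 91, 91, 91, 91], reappears at step 7 — and no state repeats earlier — so the cycle the system enters has period 2.

Derivation:
t=0: [69, 17, 68, 20, 41, 137, 128]
t=1: [80, 52, 79, 55, 71, 42, 52]
t=2: [97, 95, 98, 95, 98, 90, 95]
t=3: [89, 90, 89, 90, 89, 92, 90]
t=4: [95, 95, 95, 95, 95, 94, 95]
t=5: [91, 91, 91, 91, 91, 91, 91]
t=6: [95, 95, 95, 95, 95, 95, 95]
t=7: [91, 91, 91, 91, 91, 91, 91]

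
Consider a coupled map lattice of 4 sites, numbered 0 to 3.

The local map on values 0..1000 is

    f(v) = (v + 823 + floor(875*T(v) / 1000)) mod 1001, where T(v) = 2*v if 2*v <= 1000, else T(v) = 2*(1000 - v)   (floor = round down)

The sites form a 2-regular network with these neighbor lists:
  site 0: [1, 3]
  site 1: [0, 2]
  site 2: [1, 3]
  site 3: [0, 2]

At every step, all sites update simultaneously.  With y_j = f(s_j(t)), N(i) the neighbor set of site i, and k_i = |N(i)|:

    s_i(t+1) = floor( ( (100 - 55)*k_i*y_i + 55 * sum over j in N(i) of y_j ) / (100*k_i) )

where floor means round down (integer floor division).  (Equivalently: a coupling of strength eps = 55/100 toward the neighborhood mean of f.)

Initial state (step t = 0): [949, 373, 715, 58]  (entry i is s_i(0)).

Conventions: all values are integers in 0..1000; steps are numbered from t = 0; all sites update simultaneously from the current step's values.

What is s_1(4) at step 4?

Answer: s_1(4) = 457

Derivation:
t=0: [949, 373, 715, 58]
t=1: [889, 627, 518, 687]
t=2: [449, 343, 124, 323]
t=3: [430, 404, 478, 379]
t=4: [495, 457, 554, 426]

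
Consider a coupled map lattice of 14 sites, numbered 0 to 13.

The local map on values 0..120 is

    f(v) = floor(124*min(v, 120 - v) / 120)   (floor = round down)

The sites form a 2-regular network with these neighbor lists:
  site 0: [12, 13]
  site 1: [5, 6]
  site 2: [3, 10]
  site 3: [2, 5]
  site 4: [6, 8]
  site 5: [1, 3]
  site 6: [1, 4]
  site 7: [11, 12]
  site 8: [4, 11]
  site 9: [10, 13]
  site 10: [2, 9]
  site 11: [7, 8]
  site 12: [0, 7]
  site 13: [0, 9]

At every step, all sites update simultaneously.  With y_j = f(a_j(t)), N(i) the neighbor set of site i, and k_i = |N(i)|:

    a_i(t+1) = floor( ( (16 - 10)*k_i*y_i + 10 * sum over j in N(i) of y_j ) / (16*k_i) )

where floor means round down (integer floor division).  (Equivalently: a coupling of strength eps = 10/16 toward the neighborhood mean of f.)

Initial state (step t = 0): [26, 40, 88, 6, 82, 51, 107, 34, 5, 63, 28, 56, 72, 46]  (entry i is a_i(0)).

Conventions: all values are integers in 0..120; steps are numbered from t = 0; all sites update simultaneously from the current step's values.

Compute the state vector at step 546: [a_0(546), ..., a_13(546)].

Simulating step by step:
t=0: [26, 40, 88, 6, 82, 51, 107, 34, 5, 63, 28, 56, 72, 46]
t=1: [39, 35, 23, 28, 20, 34, 29, 46, 31, 45, 38, 33, 37, 43]
t=2: [40, 33, 29, 28, 26, 33, 28, 40, 28, 43, 36, 37, 41, 43]
t=3: [42, 32, 31, 30, 27, 32, 29, 40, 30, 41, 36, 35, 41, 43]
t=4: [43, 31, 33, 31, 28, 32, 29, 39, 31, 41, 37, 36, 42, 43]
t=5: [43, 31, 34, 32, 29, 32, 29, 40, 32, 41, 38, 36, 42, 43]
t=6: [43, 31, 35, 33, 30, 32, 29, 40, 33, 41, 38, 37, 42, 43]
t=7: [43, 31, 36, 34, 31, 33, 30, 40, 34, 41, 39, 37, 42, 43]
t=8: [43, 32, 37, 35, 32, 33, 31, 40, 35, 42, 39, 38, 42, 43]
t=9: [43, 33, 38, 36, 33, 34, 32, 41, 36, 42, 40, 38, 42, 43]
t=10: [43, 34, 39, 37, 34, 35, 33, 41, 36, 42, 41, 39, 43, 43]
t=11: [44, 35, 40, 38, 35, 36, 34, 42, 37, 43, 41, 39, 43, 43]
t=12: [44, 36, 40, 39, 36, 37, 35, 42, 38, 43, 42, 40, 44, 44]
t=13: [45, 37, 41, 39, 37, 38, 36, 43, 39, 44, 42, 41, 44, 44]
t=14: [45, 38, 41, 40, 38, 39, 37, 43, 40, 44, 43, 42, 45, 45]
t=15: [46, 39, 42, 41, 39, 40, 38, 44, 41, 45, 43, 42, 45, 45]
t=16: [46, 40, 43, 42, 40, 41, 39, 44, 41, 45, 44, 43, 46, 46]
t=17: [47, 41, 44, 43, 41, 42, 40, 45, 42, 46, 45, 43, 46, 46]
t=18: [47, 42, 45, 44, 42, 43, 41, 45, 43, 46, 46, 44, 47, 47]
t=19: [48, 43, 46, 45, 43, 44, 42, 46, 44, 47, 46, 45, 47, 47]
t=20: [48, 44, 46, 46, 44, 45, 43, 47, 45, 47, 47, 46, 48, 48]
t=21: [49, 45, 47, 46, 45, 46, 44, 48, 46, 48, 47, 47, 48, 48]
t=22: [49, 46, 47, 47, 46, 46, 45, 48, 47, 48, 48, 48, 49, 49]
t=23: [50, 46, 48, 47, 47, 47, 46, 49, 48, 49, 48, 48, 49, 49]
t=24: [50, 47, 48, 48, 48, 47, 47, 49, 48, 49, 49, 49, 50, 50]
t=25: [51, 48, 49, 48, 48, 48, 48, 50, 49, 50, 49, 49, 50, 50]
t=26: [51, 49, 49, 49, 49, 49, 49, 50, 49, 50, 50, 50, 51, 51]
t=27: [52, 50, 50, 50, 50, 50, 50, 51, 50, 51, 50, 50, 51, 51]
t=28: [52, 51, 51, 51, 51, 51, 51, 51, 51, 51, 51, 51, 52, 52]
t=29: [53, 52, 52, 52, 52, 52, 52, 52, 52, 52, 52, 52, 52, 52]
t=30: [53, 53, 53, 53, 53, 53, 53, 53, 53, 53, 53, 53, 53, 53]
t=31: [54, 54, 54, 54, 54, 54, 54, 54, 54, 54, 54, 54, 54, 54]
t=32: [55, 55, 55, 55, 55, 55, 55, 55, 55, 55, 55, 55, 55, 55]
t=33: [56, 56, 56, 56, 56, 56, 56, 56, 56, 56, 56, 56, 56, 56]
t=34: [57, 57, 57, 57, 57, 57, 57, 57, 57, 57, 57, 57, 57, 57]
t=35: [58, 58, 58, 58, 58, 58, 58, 58, 58, 58, 58, 58, 58, 58]
t=36: [59, 59, 59, 59, 59, 59, 59, 59, 59, 59, 59, 59, 59, 59]
t=37: [60, 60, 60, 60, 60, 60, 60, 60, 60, 60, 60, 60, 60, 60]
t=38: [62, 62, 62, 62, 62, 62, 62, 62, 62, 62, 62, 62, 62, 62]
t=39: [59, 59, 59, 59, 59, 59, 59, 59, 59, 59, 59, 59, 59, 59]

Answer: [59, 59, 59, 59, 59, 59, 59, 59, 59, 59, 59, 59, 59, 59]
Key observation: The state at step 36, [59, 59, 59, 59, 59, 59, 59, 59, 59, 59, 59, 59, 59, 59], reappears at step 39: the system is in a cycle of period 3 from step 36 on.  Therefore the state at step 546 equals the state at step 36 + ((546 - 36) mod 3) = 36, which is [59, 59, 59, 59, 59, 59, 59, 59, 59, 59, 59, 59, 59, 59].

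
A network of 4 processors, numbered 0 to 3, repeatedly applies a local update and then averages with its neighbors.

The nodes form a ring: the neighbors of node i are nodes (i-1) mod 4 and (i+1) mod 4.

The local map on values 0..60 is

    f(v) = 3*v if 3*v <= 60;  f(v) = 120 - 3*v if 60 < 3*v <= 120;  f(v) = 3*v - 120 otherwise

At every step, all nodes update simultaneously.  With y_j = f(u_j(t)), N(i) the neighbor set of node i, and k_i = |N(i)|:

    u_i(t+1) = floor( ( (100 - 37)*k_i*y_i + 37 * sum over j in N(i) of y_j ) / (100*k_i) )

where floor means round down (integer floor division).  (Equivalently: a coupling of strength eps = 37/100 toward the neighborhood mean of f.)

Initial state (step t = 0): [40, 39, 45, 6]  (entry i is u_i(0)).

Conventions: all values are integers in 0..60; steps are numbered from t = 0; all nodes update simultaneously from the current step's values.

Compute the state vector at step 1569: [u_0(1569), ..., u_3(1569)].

Answer: [30, 30, 30, 30]
Key observation: The state at step 23, [30, 30, 30, 30], reappears at step 24: the system is in a cycle of period 1 from step 23 on.  Therefore the state at step 1569 equals the state at step 23 + ((1569 - 23) mod 1) = 23, which is [30, 30, 30, 30].

Derivation:
t=0: [40, 39, 45, 6]
t=1: [3, 4, 13, 14]
t=2: [15, 16, 34, 35]
t=3: [40, 41, 22, 21]
t=4: [11, 11, 45, 45]
t=5: [29, 29, 18, 18]
t=6: [36, 36, 50, 50]
t=7: [15, 15, 26, 26]
t=8: [44, 44, 42, 42]
t=9: [10, 10, 7, 7]
t=10: [28, 28, 22, 22]
t=11: [39, 39, 50, 50]
t=12: [7, 7, 25, 25]
t=13: [25, 25, 40, 40]
t=14: [36, 36, 8, 8]
t=15: [14, 14, 21, 21]
t=16: [44, 44, 54, 54]
t=17: [17, 17, 36, 36]
t=18: [43, 43, 19, 19]
t=19: [17, 17, 48, 48]
t=20: [46, 46, 28, 28]
t=21: [21, 21, 32, 32]
t=22: [50, 50, 30, 30]
t=23: [30, 30, 30, 30]
t=24: [30, 30, 30, 30]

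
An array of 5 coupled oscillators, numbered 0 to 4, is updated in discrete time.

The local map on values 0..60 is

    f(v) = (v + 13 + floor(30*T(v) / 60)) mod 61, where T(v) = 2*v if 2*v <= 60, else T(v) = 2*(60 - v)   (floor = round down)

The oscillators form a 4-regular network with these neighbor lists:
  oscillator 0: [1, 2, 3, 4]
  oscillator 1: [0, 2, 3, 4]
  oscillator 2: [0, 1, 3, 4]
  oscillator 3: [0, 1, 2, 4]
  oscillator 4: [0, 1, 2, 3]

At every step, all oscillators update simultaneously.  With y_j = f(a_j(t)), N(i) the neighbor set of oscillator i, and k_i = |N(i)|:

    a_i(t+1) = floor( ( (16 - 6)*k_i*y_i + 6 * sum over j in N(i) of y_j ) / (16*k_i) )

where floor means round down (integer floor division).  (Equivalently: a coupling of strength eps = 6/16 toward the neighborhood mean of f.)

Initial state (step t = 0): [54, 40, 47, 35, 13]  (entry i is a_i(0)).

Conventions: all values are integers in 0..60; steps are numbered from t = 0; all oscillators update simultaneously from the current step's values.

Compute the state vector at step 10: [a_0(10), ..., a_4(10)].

Answer: [33, 33, 33, 33, 27]

Derivation:
t=0: [54, 40, 47, 35, 13]
t=1: [14, 14, 14, 14, 28]
t=2: [37, 37, 37, 37, 20]
t=3: [15, 15, 15, 15, 37]
t=4: [40, 40, 40, 40, 23]
t=5: [16, 16, 16, 16, 41]
t=6: [41, 41, 41, 41, 24]
t=7: [10, 10, 10, 10, 4]
t=8: [31, 31, 31, 31, 25]
t=9: [11, 11, 11, 11, 5]
t=10: [33, 33, 33, 33, 27]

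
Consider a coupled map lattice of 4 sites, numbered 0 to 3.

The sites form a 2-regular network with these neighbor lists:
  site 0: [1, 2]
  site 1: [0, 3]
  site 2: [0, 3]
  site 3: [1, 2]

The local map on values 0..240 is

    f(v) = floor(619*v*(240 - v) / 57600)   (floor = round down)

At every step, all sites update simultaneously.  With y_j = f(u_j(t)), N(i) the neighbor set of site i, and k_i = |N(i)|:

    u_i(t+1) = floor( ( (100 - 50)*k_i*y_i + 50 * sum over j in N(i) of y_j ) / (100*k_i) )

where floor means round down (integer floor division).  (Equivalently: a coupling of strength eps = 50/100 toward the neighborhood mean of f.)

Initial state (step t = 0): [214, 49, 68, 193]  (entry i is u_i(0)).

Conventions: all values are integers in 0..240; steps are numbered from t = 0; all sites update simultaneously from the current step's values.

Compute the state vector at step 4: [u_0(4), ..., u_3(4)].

Simulating step by step:
t=0: [214, 49, 68, 193]
t=1: [85, 89, 101, 104]
t=2: [144, 145, 148, 149]
t=3: [147, 147, 146, 146]
t=4: [146, 146, 146, 146]

Answer: [146, 146, 146, 146]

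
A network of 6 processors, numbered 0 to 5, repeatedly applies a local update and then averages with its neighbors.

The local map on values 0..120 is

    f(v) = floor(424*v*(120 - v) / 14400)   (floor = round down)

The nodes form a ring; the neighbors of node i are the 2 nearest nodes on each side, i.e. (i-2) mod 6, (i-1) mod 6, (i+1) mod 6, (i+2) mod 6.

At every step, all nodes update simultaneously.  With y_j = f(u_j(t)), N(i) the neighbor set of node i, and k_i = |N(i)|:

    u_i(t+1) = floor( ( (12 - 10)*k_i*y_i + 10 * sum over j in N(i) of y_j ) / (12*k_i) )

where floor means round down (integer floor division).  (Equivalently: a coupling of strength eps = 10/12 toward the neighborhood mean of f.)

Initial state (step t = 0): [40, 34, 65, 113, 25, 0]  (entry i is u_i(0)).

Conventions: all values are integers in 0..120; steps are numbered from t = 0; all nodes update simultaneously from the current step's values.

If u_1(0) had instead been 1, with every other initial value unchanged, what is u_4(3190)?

Simulating step by step:
t=0: [40, 1, 65, 113, 25, 0]
t=1: [52, 46, 56, 40, 57, 39]
t=2: [101, 99, 101, 99, 100, 99]
t=3: [58, 58, 58, 59, 58, 59]
t=4: [105, 105, 105, 105, 105, 105]
t=5: [46, 46, 46, 46, 46, 46]
t=6: [100, 100, 100, 100, 100, 100]
t=7: [58, 58, 58, 58, 58, 58]
t=8: [105, 105, 105, 105, 105, 105]

Answer: u_4(3190) = 100
Key observation: The state at step 4, [105, 105, 105, 105, 105, 105], reappears at step 8: the system is in a cycle of period 4 from step 4 on.  Therefore the state at step 3190 equals the state at step 4 + ((3190 - 4) mod 4) = 6, which is [100, 100, 100, 100, 100, 100].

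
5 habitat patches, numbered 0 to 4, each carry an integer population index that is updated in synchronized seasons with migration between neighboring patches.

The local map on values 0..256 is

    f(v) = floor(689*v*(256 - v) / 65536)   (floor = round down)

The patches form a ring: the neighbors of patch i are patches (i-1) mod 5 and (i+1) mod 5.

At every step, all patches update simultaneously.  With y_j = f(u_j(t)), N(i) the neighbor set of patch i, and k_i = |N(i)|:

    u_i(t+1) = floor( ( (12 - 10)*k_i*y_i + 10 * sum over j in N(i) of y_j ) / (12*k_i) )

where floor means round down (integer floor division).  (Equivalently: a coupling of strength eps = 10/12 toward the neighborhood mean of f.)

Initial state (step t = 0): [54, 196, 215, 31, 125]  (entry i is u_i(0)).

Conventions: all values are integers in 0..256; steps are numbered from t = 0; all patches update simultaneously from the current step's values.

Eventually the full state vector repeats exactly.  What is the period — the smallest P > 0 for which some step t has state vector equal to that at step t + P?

Answer: 2
Key observation: The state at step 7, [160, 160, 160, 160, 160], reappears at step 9 — and no state repeats earlier — so the cycle the system enters has period 2.

Derivation:
t=0: [54, 196, 215, 31, 125]
t=1: [141, 106, 97, 122, 106]
t=2: [167, 166, 167, 165, 169]
t=3: [155, 156, 156, 155, 156]
t=4: [164, 164, 164, 164, 164]
t=5: [158, 158, 158, 158, 158]
t=6: [162, 162, 162, 162, 162]
t=7: [160, 160, 160, 160, 160]
t=8: [161, 161, 161, 161, 161]
t=9: [160, 160, 160, 160, 160]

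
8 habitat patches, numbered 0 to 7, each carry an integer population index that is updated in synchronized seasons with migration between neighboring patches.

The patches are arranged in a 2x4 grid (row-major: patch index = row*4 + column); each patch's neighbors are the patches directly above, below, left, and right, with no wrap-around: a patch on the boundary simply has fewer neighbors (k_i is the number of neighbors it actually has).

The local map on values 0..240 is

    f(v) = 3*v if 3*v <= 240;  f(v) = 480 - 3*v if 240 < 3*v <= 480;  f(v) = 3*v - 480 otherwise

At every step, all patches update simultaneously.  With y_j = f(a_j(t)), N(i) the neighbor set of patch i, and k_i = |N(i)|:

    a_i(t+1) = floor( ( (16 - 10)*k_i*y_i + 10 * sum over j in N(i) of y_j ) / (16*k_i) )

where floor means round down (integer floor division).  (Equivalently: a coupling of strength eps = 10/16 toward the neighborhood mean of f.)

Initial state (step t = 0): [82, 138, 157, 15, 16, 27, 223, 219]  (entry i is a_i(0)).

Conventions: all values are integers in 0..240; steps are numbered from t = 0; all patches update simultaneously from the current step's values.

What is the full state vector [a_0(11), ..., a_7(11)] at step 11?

Answer: [80, 62, 59, 40, 76, 62, 48, 24]

Derivation:
t=0: [82, 138, 157, 15, 16, 27, 223, 219]
t=1: [123, 92, 65, 75, 116, 93, 126, 139]
t=2: [146, 182, 183, 165, 147, 166, 133, 125]
t=3: [48, 51, 59, 60, 33, 45, 70, 69]
t=4: [132, 152, 179, 187, 124, 146, 186, 199]
t=5: [72, 47, 59, 84, 79, 59, 74, 93]
t=6: [199, 171, 189, 203, 211, 191, 198, 216]
t=7: [102, 74, 90, 128, 123, 97, 115, 138]
t=8: [169, 202, 173, 122, 155, 168, 147, 96]
t=9: [54, 66, 72, 114, 21, 46, 67, 119]
t=10: [142, 181, 192, 157, 117, 148, 174, 152]
t=11: [80, 62, 59, 40, 76, 62, 48, 24]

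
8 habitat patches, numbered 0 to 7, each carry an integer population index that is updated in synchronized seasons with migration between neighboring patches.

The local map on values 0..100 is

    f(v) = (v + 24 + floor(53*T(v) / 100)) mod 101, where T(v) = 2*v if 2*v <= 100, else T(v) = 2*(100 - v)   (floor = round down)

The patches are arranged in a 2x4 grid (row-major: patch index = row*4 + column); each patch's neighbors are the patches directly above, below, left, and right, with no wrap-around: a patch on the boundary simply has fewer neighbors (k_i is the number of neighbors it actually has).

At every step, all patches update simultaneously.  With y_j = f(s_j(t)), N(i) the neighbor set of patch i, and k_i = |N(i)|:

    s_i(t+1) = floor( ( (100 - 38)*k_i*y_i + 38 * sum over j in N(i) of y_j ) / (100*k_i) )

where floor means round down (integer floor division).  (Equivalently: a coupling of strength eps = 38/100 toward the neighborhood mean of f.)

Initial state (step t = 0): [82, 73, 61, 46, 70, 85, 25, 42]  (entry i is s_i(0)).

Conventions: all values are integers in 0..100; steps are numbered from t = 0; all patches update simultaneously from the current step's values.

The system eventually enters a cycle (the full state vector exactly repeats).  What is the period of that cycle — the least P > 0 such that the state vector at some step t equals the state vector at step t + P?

Answer: 2
Key observation: The state at step 5, [24, 24, 24, 24, 24, 24, 24, 24], reappears at step 7 — and no state repeats earlier — so the cycle the system enters has period 2.

Derivation:
t=0: [82, 73, 61, 46, 70, 85, 25, 42]
t=1: [24, 24, 30, 17, 23, 29, 53, 23]
t=2: [72, 75, 72, 66, 73, 72, 45, 59]
t=3: [24, 24, 22, 24, 24, 22, 18, 23]
t=4: [73, 71, 69, 71, 72, 69, 64, 69]
t=5: [24, 24, 24, 24, 24, 24, 24, 24]
t=6: [73, 73, 73, 73, 73, 73, 73, 73]
t=7: [24, 24, 24, 24, 24, 24, 24, 24]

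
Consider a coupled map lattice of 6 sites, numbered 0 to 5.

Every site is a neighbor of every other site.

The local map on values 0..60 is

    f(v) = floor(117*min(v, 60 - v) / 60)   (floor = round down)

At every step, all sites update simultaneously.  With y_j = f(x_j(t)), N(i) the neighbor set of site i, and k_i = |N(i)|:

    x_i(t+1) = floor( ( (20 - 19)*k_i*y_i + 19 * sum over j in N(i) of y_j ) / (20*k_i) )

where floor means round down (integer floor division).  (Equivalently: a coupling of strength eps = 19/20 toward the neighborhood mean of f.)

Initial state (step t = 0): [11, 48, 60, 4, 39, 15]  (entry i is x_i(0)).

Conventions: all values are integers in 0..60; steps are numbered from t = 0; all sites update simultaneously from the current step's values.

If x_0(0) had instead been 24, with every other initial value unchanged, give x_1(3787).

Answer: x_1(3787) = 56
Key observation: The state at step 11, [56, 56, 56, 56, 56, 56], reappears at step 19: the system is in a cycle of period 8 from step 11 on.  Therefore the state at step 3787 equals the state at step 11 + ((3787 - 11) mod 8) = 11, which is [56, 56, 56, 56, 56, 56].

Derivation:
t=0: [24, 48, 60, 4, 39, 15]
t=1: [21, 24, 27, 26, 21, 23]
t=2: [46, 45, 44, 44, 46, 45]
t=3: [29, 29, 28, 28, 29, 29]
t=4: [55, 55, 55, 55, 55, 55]
t=5: [9, 9, 9, 9, 9, 9]
t=6: [17, 17, 17, 17, 17, 17]
t=7: [33, 33, 33, 33, 33, 33]
t=8: [52, 52, 52, 52, 52, 52]
t=9: [15, 15, 15, 15, 15, 15]
t=10: [29, 29, 29, 29, 29, 29]
t=11: [56, 56, 56, 56, 56, 56]
t=12: [7, 7, 7, 7, 7, 7]
t=13: [13, 13, 13, 13, 13, 13]
t=14: [25, 25, 25, 25, 25, 25]
t=15: [48, 48, 48, 48, 48, 48]
t=16: [23, 23, 23, 23, 23, 23]
t=17: [44, 44, 44, 44, 44, 44]
t=18: [31, 31, 31, 31, 31, 31]
t=19: [56, 56, 56, 56, 56, 56]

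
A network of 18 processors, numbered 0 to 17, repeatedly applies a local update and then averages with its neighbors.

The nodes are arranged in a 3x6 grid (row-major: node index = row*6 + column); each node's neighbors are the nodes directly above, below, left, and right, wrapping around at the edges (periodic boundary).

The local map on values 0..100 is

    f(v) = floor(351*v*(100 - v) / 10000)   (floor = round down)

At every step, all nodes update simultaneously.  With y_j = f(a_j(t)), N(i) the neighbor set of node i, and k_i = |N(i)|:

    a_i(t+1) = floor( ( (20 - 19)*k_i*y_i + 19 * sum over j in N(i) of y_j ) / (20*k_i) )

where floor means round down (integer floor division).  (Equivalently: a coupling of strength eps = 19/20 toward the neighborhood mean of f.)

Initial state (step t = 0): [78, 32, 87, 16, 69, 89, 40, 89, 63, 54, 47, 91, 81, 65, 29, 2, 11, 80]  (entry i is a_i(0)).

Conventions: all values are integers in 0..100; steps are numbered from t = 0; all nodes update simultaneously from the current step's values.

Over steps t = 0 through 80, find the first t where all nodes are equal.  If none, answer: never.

Answer: 16
Key observation: Synchronization is absorbing here: once all nodes are equal they stay equal, and step 16 is the first all-equal step.

Derivation:
t=0: [78, 32, 87, 16, 69, 89, 40, 89, 63, 54, 47, 91, 81, 65, 29, 2, 11, 80]  (not all equal)
t=1: [61, 54, 67, 51, 51, 53, 46, 77, 59, 56, 57, 63, 68, 60, 52, 57, 54, 38]  (not all equal)
t=2: [84, 77, 85, 84, 86, 83, 76, 84, 78, 85, 85, 85, 83, 78, 82, 86, 85, 82]  (not all equal)
t=3: [55, 50, 54, 43, 45, 46, 47, 60, 47, 48, 43, 51, 55, 52, 51, 46, 44, 46]  (not all equal)
t=4: [86, 86, 86, 86, 86, 86, 85, 86, 86, 86, 86, 86, 86, 86, 87, 86, 86, 86]  (not all equal)
t=5: [42, 42, 41, 42, 42, 42, 42, 42, 41, 42, 42, 42, 42, 41, 41, 41, 42, 42]  (not all equal)
t=6: [85, 84, 84, 84, 85, 85, 85, 84, 84, 84, 85, 85, 84, 84, 84, 84, 84, 85]  (not all equal)
t=7: [45, 46, 47, 46, 45, 44, 45, 46, 47, 46, 45, 44, 44, 47, 47, 47, 44, 45]  (not all equal)
t=8: [86, 86, 87, 86, 86, 86, 86, 86, 87, 86, 86, 86, 86, 86, 87, 86, 86, 86]  (not all equal)
t=9: [42, 41, 40, 41, 42, 42, 42, 41, 40, 41, 42, 42, 42, 41, 40, 41, 42, 42]  (not all equal)
t=10: [84, 84, 84, 84, 84, 85, 84, 84, 84, 84, 84, 85, 84, 84, 84, 84, 84, 85]  (not all equal)
t=11: [46, 47, 47, 47, 46, 45, 46, 47, 47, 47, 46, 45, 46, 47, 47, 47, 46, 45]  (not all equal)
t=12: [86, 87, 87, 87, 86, 86, 86, 87, 87, 87, 86, 86, 86, 87, 87, 87, 86, 86]  (not all equal)
t=13: [41, 39, 39, 39, 41, 42, 41, 39, 39, 39, 41, 42, 41, 39, 39, 39, 41, 42]  (not all equal)
t=14: [84, 83, 83, 83, 84, 84, 84, 83, 83, 83, 84, 84, 84, 83, 83, 83, 84, 84]  (not all equal)
t=15: [47, 48, 49, 48, 47, 47, 47, 48, 49, 48, 47, 47, 47, 48, 49, 48, 47, 47]  (not all equal)
t=16: [87, 87, 87, 87, 87, 87, 87, 87, 87, 87, 87, 87, 87, 87, 87, 87, 87, 87]  (all equal)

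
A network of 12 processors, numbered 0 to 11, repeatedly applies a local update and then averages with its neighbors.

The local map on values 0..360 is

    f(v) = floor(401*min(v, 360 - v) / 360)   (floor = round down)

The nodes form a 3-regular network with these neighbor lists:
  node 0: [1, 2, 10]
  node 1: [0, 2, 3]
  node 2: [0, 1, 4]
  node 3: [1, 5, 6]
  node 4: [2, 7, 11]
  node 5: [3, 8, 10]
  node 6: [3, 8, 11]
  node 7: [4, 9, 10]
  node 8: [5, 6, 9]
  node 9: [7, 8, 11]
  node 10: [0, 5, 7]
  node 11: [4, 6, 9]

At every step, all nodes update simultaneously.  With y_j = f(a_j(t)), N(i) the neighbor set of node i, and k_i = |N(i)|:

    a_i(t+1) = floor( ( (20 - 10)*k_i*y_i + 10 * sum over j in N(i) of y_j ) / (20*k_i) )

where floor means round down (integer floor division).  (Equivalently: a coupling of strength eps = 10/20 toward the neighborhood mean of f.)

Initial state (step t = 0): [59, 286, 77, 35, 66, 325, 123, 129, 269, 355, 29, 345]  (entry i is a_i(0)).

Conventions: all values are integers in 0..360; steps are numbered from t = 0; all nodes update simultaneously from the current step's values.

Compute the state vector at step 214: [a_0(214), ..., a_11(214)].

Answer: [199, 199, 199, 199, 199, 199, 199, 199, 200, 200, 199, 199]
Key observation: The state at step 16, [199, 199, 199, 198, 198, 198, 198, 198, 198, 198, 198, 198], reappears at step 20: the system is in a cycle of period 4 from step 16 on.  Therefore the state at step 214 equals the state at step 16 + ((214 - 16) mod 4) = 18, which is [199, 199, 199, 199, 199, 199, 199, 199, 200, 200, 199, 199].

Derivation:
t=0: [59, 286, 77, 35, 66, 325, 123, 129, 269, 355, 29, 345]
t=1: [65, 72, 79, 61, 77, 47, 94, 89, 80, 45, 57, 43]
t=2: [74, 77, 83, 72, 81, 62, 85, 82, 78, 64, 68, 63]
t=3: [83, 84, 88, 81, 87, 74, 86, 84, 82, 76, 77, 77]
t=4: [92, 93, 95, 90, 94, 85, 91, 90, 89, 86, 87, 88]
t=5: [101, 102, 104, 99, 102, 96, 100, 99, 97, 97, 97, 99]
t=6: [112, 112, 113, 110, 112, 107, 110, 109, 108, 108, 108, 110]
t=7: [123, 123, 124, 121, 123, 119, 121, 121, 120, 120, 120, 122]
t=8: [136, 136, 137, 134, 136, 132, 134, 134, 133, 133, 133, 134]
t=9: [150, 150, 151, 149, 150, 147, 148, 149, 148, 148, 148, 149]
t=10: [166, 166, 167, 164, 166, 163, 164, 165, 163, 164, 164, 165]
t=11: [184, 184, 185, 182, 184, 181, 182, 182, 181, 182, 182, 182]
t=12: [196, 196, 195, 197, 196, 198, 198, 197, 198, 198, 197, 197]
t=13: [182, 182, 182, 180, 181, 180, 180, 181, 180, 180, 181, 180]
t=14: [198, 198, 198, 199, 199, 199, 200, 199, 200, 199, 199, 199]
t=15: [179, 179, 179, 179, 179, 178, 178, 179, 178, 178, 179, 178]
t=16: [199, 199, 199, 198, 198, 198, 198, 198, 198, 198, 198, 198]
t=17: [179, 179, 179, 179, 179, 180, 180, 180, 180, 180, 179, 180]
t=18: [199, 199, 199, 199, 199, 199, 199, 199, 200, 200, 199, 199]
t=19: [179, 179, 179, 179, 179, 178, 178, 178, 178, 178, 179, 178]
t=20: [199, 199, 199, 198, 198, 198, 198, 198, 198, 198, 198, 198]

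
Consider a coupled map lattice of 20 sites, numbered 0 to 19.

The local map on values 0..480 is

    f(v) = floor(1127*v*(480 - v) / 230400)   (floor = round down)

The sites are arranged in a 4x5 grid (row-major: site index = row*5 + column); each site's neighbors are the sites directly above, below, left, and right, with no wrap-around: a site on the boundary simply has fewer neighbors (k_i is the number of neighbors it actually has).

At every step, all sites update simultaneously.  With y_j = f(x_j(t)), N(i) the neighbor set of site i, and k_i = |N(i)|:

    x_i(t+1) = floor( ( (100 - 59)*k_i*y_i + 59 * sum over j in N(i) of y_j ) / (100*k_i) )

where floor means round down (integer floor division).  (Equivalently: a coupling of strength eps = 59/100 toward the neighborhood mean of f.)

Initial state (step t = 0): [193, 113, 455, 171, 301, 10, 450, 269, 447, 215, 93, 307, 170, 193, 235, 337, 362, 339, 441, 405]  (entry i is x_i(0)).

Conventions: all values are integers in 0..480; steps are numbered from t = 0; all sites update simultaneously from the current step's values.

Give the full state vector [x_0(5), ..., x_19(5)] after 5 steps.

Answer: [276, 276, 276, 275, 275, 276, 276, 275, 275, 275, 276, 275, 275, 275, 275, 275, 275, 275, 275, 275]

Derivation:
t=0: [193, 113, 455, 171, 301, 10, 450, 269, 447, 215, 93, 307, 170, 193, 235, 337, 362, 339, 441, 405]
t=1: [176, 159, 167, 182, 265, 109, 139, 179, 189, 235, 173, 210, 258, 213, 252, 209, 228, 203, 162, 168]
t=2: [238, 249, 257, 266, 275, 228, 240, 260, 270, 278, 253, 268, 276, 273, 275, 272, 278, 272, 262, 261]
t=3: [281, 280, 279, 277, 275, 280, 280, 278, 276, 274, 278, 277, 276, 276, 275, 276, 275, 276, 277, 277]
t=4: [273, 273, 274, 274, 275, 273, 273, 274, 275, 275, 274, 274, 274, 275, 275, 274, 275, 275, 275, 275]
t=5: [276, 276, 276, 275, 275, 276, 276, 275, 275, 275, 276, 275, 275, 275, 275, 275, 275, 275, 275, 275]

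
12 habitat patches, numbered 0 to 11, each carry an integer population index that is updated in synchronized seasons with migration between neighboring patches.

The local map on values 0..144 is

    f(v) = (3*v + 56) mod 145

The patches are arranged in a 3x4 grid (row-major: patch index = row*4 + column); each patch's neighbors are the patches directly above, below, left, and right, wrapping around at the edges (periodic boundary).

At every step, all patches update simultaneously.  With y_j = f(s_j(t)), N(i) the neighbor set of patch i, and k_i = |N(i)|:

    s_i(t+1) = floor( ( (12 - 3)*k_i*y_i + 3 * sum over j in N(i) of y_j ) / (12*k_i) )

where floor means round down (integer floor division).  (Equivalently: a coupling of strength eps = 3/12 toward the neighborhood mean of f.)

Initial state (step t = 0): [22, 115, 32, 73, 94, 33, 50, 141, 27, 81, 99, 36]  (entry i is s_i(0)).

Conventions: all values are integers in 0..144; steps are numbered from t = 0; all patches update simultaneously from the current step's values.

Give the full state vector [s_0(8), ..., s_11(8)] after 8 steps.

Answer: [84, 124, 115, 85, 100, 103, 63, 35, 56, 117, 62, 114]

Derivation:
t=0: [22, 115, 32, 73, 94, 33, 50, 141, 27, 81, 99, 36]
t=1: [118, 92, 28, 109, 55, 21, 53, 49, 115, 26, 53, 37]
t=2: [110, 63, 122, 91, 82, 109, 76, 59, 105, 121, 75, 37]
t=3: [86, 103, 124, 50, 31, 93, 132, 79, 76, 122, 128, 38]
t=4: [35, 77, 113, 57, 16, 48, 24, 8, 115, 115, 23, 31]
t=5: [39, 124, 108, 74, 94, 71, 118, 79, 97, 110, 115, 27]
t=6: [44, 124, 98, 115, 49, 118, 110, 29, 62, 98, 110, 121]
t=7: [57, 121, 72, 106, 68, 112, 98, 131, 90, 73, 93, 124]
t=8: [84, 124, 115, 85, 100, 103, 63, 35, 56, 117, 62, 114]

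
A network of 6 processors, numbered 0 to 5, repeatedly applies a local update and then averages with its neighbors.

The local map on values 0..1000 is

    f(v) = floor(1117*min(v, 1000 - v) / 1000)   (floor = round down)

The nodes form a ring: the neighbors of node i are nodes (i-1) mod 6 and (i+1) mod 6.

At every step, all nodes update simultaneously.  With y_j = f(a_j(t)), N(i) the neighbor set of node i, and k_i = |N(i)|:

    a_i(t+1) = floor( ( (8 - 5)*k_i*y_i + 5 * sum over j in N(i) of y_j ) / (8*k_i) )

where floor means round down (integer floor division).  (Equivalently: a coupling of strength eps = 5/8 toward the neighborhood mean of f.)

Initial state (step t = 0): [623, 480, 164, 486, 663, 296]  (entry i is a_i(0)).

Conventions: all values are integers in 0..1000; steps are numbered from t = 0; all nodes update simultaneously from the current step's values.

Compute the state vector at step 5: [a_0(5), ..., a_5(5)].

Answer: [498, 499, 501, 503, 502, 500]

Derivation:
t=0: [623, 480, 164, 486, 663, 296]
t=1: [428, 389, 405, 377, 413, 372]
t=2: [444, 453, 436, 443, 434, 449]
t=3: [500, 496, 495, 488, 492, 493]
t=4: [554, 554, 550, 548, 548, 552]
t=5: [498, 499, 501, 503, 502, 500]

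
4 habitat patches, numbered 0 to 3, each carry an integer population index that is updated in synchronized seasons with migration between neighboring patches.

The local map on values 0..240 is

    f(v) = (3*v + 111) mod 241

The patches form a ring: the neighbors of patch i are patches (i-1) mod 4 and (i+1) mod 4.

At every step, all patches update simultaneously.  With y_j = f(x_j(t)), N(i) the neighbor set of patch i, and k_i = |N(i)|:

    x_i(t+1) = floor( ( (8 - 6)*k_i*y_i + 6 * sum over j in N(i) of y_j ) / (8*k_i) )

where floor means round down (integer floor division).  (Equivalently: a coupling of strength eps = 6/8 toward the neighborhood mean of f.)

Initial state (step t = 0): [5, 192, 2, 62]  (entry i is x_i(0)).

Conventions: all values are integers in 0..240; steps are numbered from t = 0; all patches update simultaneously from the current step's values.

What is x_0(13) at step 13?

Answer: x_0(13) = 173

Derivation:
t=0: [5, 192, 2, 62]
t=1: [129, 142, 127, 105]
t=2: [94, 23, 92, 56]
t=3: [119, 156, 118, 121]
t=4: [180, 193, 179, 227]
t=5: [146, 177, 145, 142]
t=6: [97, 89, 96, 62]
t=7: [112, 153, 111, 133]
t=8: [95, 175, 94, 160]
t=9: [137, 153, 136, 142]
t=10: [63, 50, 62, 42]
t=11: [111, 48, 110, 102]
t=12: [122, 154, 121, 195]
t=13: [173, 198, 172, 229]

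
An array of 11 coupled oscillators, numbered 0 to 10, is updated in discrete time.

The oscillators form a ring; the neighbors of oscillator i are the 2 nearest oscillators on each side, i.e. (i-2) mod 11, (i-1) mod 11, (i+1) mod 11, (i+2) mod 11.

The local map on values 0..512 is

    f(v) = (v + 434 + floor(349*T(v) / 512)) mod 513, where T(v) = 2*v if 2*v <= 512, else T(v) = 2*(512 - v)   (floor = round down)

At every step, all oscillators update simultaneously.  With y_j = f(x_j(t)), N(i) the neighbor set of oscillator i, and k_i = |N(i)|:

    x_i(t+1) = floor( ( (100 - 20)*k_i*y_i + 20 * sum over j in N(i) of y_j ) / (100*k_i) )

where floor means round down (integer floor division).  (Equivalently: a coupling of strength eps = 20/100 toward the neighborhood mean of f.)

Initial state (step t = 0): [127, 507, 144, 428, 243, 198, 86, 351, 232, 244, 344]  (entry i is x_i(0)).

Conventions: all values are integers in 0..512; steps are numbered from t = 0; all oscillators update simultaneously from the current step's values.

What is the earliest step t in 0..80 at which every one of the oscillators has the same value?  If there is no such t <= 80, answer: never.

Answer: 10
Key observation: Synchronization is absorbing here: once all oscillators are equal they stay equal, and step 10 is the first all-equal step.

Derivation:
t=0: [127, 507, 144, 428, 243, 198, 86, 351, 232, 244, 344]  (not all equal)
t=1: [261, 419, 289, 449, 457, 389, 191, 466, 455, 481, 476]  (not all equal)
t=2: [76, 418, 70, 433, 426, 468, 389, 446, 447, 423, 425]  (not all equal)
t=3: [154, 429, 143, 442, 444, 451, 472, 457, 457, 445, 445]  (not all equal)
t=4: [308, 443, 289, 448, 446, 454, 448, 452, 452, 447, 448]  (not all equal)
t=5: [474, 437, 94, 433, 433, 454, 455, 454, 454, 458, 458]  (not all equal)
t=6: [432, 443, 205, 444, 444, 454, 453, 453, 453, 451, 452]  (not all equal)
t=7: [458, 455, 415, 454, 454, 454, 454, 454, 454, 455, 454]  (not all equal)
t=8: [453, 453, 465, 454, 454, 454, 454, 453, 453, 453, 453]  (not all equal)
t=9: [453, 453, 450, 453, 453, 454, 454, 454, 454, 454, 454]  (not all equal)
t=10: [454, 454, 454, 454, 454, 454, 454, 454, 454, 454, 454]  (all equal)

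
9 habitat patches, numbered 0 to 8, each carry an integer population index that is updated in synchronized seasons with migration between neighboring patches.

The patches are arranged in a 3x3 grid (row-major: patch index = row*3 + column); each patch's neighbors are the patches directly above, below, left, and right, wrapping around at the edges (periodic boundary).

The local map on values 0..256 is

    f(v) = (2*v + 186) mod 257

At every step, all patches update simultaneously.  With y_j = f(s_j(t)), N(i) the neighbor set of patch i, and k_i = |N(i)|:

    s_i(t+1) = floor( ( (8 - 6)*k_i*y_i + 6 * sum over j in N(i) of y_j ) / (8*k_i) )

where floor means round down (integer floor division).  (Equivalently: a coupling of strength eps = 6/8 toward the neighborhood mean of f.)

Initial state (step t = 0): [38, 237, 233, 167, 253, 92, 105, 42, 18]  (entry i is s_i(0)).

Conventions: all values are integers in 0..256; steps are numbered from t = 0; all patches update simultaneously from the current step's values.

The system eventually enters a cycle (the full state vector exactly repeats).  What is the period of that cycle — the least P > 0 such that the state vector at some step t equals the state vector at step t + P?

Simulating step by step:
t=0: [38, 237, 233, 167, 253, 92, 105, 42, 18]
t=1: [81, 99, 125, 83, 96, 130, 80, 131, 131]
t=2: [114, 140, 156, 115, 143, 157, 128, 146, 169]
t=3: [188, 208, 176, 189, 209, 177, 148, 171, 169]
t=4: [84, 55, 38, 85, 55, 39, 79, 80, 56]
t=5: [67, 52, 35, 67, 53, 36, 82, 60, 45]
t=6: [99, 83, 85, 51, 36, 70, 59, 46, 79]
t=7: [82, 70, 95, 53, 40, 58, 61, 48, 66]
t=8: [74, 63, 80, 45, 34, 53, 52, 41, 60]
t=9: [56, 94, 62, 79, 86, 85, 37, 76, 43]
t=10: [59, 81, 64, 67, 97, 72, 42, 64, 48]
t=11: [53, 76, 58, 63, 84, 68, 39, 61, 43]
t=12: [44, 63, 48, 52, 71, 56, 31, 50, 35]
t=13: [71, 40, 75, 78, 47, 82, 124, 125, 128]
t=14: [83, 68, 86, 89, 74, 93, 141, 118, 145]
t=15: [114, 98, 117, 120, 104, 123, 162, 148, 165]
t=16: [172, 159, 126, 177, 164, 132, 166, 153, 153]
t=17: [89, 142, 174, 46, 131, 131, 97, 149, 173]
t=18: [97, 155, 104, 120, 170, 94, 100, 158, 109]
t=19: [157, 156, 151, 113, 147, 116, 160, 160, 154]
t=20: [225, 237, 223, 203, 206, 198, 228, 240, 226]
t=21: [118, 125, 115, 94, 104, 92, 121, 128, 118]
t=22: [158, 165, 156, 139, 145, 136, 161, 168, 159]
t=23: [192, 134, 190, 223, 133, 221, 195, 136, 193]
t=24: [94, 143, 92, 109, 166, 107, 96, 146, 94]
t=25: [141, 139, 139, 108, 137, 107, 143, 140, 141]
t=26: [197, 207, 196, 181, 182, 179, 199, 209, 197]
t=27: [64, 69, 62, 46, 54, 45, 65, 70, 64]
t=28: [51, 57, 50, 37, 42, 36, 53, 58, 51]
t=29: [28, 32, 27, 15, 20, 14, 29, 34, 28]
t=30: [238, 242, 237, 227, 231, 226, 239, 243, 239]
t=31: [145, 148, 144, 135, 139, 135, 146, 150, 145]
t=32: [216, 219, 215, 208, 211, 207, 217, 220, 217]
t=33: [102, 104, 101, 95, 97, 94, 103, 106, 102]
t=34: [131, 133, 130, 125, 127, 124, 132, 134, 131]
t=35: [189, 191, 188, 184, 186, 183, 190, 192, 189]
t=36: [48, 50, 48, 44, 46, 43, 49, 51, 48]
t=37: [24, 26, 23, 20, 22, 20, 25, 26, 24]
t=38: [233, 234, 232, 230, 231, 229, 233, 235, 233]
t=39: [136, 138, 136, 134, 135, 133, 137, 138, 136]
t=40: [201, 202, 200, 198, 200, 198, 201, 202, 201]
t=41: [72, 74, 72, 71, 72, 70, 73, 74, 72]
t=42: [73, 74, 73, 72, 73, 71, 73, 75, 73]
t=43: [75, 76, 74, 73, 75, 73, 75, 76, 75]
t=44: [78, 79, 78, 77, 78, 76, 78, 79, 78]
t=45: [85, 85, 84, 83, 84, 83, 85, 85, 84]
t=46: [97, 98, 97, 96, 97, 96, 97, 98, 97]
t=47: [123, 123, 123, 122, 123, 122, 123, 123, 123]
t=48: [174, 175, 174, 174, 174, 174, 174, 175, 174]
t=49: [20, 20, 20, 20, 20, 20, 20, 20, 20]
t=50: [226, 226, 226, 226, 226, 226, 226, 226, 226]
t=51: [124, 124, 124, 124, 124, 124, 124, 124, 124]
t=52: [177, 177, 177, 177, 177, 177, 177, 177, 177]
t=53: [26, 26, 26, 26, 26, 26, 26, 26, 26]
t=54: [238, 238, 238, 238, 238, 238, 238, 238, 238]
t=55: [148, 148, 148, 148, 148, 148, 148, 148, 148]
t=56: [225, 225, 225, 225, 225, 225, 225, 225, 225]
t=57: [122, 122, 122, 122, 122, 122, 122, 122, 122]
t=58: [173, 173, 173, 173, 173, 173, 173, 173, 173]
t=59: [18, 18, 18, 18, 18, 18, 18, 18, 18]
t=60: [222, 222, 222, 222, 222, 222, 222, 222, 222]
t=61: [116, 116, 116, 116, 116, 116, 116, 116, 116]
t=62: [161, 161, 161, 161, 161, 161, 161, 161, 161]
t=63: [251, 251, 251, 251, 251, 251, 251, 251, 251]
t=64: [174, 174, 174, 174, 174, 174, 174, 174, 174]
t=65: [20, 20, 20, 20, 20, 20, 20, 20, 20]

Answer: 16
Key observation: The state at step 49, [20, 20, 20, 20, 20, 20, 20, 20, 20], reappears at step 65 — and no state repeats earlier — so the cycle the system enters has period 16.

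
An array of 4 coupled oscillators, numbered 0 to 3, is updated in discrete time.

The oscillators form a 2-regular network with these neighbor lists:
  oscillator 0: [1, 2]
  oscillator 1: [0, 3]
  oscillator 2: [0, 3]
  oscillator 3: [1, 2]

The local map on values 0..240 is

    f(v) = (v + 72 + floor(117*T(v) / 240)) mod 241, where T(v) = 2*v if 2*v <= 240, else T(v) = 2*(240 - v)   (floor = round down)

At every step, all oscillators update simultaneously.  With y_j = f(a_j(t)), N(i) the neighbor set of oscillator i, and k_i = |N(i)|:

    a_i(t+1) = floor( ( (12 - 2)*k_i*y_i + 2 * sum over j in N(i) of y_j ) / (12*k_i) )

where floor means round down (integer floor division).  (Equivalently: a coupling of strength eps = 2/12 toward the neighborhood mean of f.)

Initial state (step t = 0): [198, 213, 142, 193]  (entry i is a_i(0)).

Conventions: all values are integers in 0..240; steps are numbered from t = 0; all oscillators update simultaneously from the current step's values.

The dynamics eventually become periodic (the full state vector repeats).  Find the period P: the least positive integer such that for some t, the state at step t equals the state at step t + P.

Answer: 2
Key observation: The state at step 3, [70, 70, 70, 70], reappears at step 5 — and no state repeats earlier — so the cycle the system enters has period 2.

Derivation:
t=0: [198, 213, 142, 193]
t=1: [69, 69, 68, 69]
t=2: [207, 208, 206, 207]
t=3: [70, 70, 70, 70]
t=4: [210, 210, 210, 210]
t=5: [70, 70, 70, 70]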